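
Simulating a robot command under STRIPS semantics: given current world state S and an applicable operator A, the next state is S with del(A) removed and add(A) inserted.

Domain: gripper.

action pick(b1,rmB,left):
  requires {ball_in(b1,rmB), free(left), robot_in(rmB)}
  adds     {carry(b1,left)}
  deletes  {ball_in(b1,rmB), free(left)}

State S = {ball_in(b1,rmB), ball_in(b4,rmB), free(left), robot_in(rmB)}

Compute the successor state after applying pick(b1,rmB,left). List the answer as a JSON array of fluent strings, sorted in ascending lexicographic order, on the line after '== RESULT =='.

Compute (S \ del) ∪ add:
  pre ⊆ S: {ball_in(b1,rmB), free(left), robot_in(rmB)} ⊆ S  — applicable
  S \ del = {ball_in(b4,rmB), robot_in(rmB)}
  ∪ add   = {ball_in(b4,rmB), carry(b1,left), robot_in(rmB)}

== RESULT ==
["ball_in(b4,rmB)", "carry(b1,left)", "robot_in(rmB)"]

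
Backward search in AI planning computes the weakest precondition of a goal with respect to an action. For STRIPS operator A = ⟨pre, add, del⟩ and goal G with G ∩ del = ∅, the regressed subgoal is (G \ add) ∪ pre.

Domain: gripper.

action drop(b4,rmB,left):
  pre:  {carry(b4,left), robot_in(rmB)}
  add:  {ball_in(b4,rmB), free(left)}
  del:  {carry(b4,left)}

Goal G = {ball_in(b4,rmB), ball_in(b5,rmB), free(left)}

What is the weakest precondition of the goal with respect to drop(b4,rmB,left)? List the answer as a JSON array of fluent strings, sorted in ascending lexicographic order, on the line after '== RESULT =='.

Regress:
  G ∩ del = {}  (empty — regression defined)
  G \ add = {ball_in(b4,rmB), ball_in(b5,rmB), free(left)} \ {ball_in(b4,rmB), free(left)} = {ball_in(b5,rmB)}
  ∪ pre   = {ball_in(b5,rmB)} ∪ {carry(b4,left), robot_in(rmB)}
          = {ball_in(b5,rmB), carry(b4,left), robot_in(rmB)}

== RESULT ==
["ball_in(b5,rmB)", "carry(b4,left)", "robot_in(rmB)"]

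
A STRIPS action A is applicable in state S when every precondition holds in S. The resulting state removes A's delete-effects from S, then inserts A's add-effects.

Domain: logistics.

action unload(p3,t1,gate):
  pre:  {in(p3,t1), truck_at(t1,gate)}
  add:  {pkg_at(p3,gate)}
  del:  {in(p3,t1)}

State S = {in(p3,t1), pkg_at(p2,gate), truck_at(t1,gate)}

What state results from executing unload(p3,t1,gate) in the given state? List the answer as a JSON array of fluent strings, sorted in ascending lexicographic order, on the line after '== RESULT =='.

Compute (S \ del) ∪ add:
  pre ⊆ S: {in(p3,t1), truck_at(t1,gate)} ⊆ S  — applicable
  S \ del = {pkg_at(p2,gate), truck_at(t1,gate)}
  ∪ add   = {pkg_at(p2,gate), pkg_at(p3,gate), truck_at(t1,gate)}

== RESULT ==
["pkg_at(p2,gate)", "pkg_at(p3,gate)", "truck_at(t1,gate)"]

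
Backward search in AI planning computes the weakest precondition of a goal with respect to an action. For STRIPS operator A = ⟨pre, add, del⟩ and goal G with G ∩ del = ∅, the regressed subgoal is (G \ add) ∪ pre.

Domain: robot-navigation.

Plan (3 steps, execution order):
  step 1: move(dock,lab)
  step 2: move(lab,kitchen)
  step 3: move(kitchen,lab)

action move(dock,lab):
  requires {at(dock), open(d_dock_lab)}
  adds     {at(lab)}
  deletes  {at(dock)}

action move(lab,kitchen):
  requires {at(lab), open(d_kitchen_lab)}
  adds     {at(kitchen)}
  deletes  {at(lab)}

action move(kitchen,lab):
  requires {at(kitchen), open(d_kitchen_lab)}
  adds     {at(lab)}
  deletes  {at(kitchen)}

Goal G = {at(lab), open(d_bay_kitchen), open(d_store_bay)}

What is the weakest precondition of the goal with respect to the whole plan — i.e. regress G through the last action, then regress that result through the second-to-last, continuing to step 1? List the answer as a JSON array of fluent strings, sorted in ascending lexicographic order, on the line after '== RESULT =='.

Regress step by step:
  through step 3 (move(kitchen,lab)): drop {at(lab)}, keep {open(d_bay_kitchen), open(d_store_bay)}, require {at(kitchen), open(d_kitchen_lab)}
    → {at(kitchen), open(d_bay_kitchen), open(d_kitchen_lab), open(d_store_bay)}
  through step 2 (move(lab,kitchen)): drop {at(kitchen)}, keep {open(d_bay_kitchen), open(d_kitchen_lab), open(d_store_bay)}, require {at(lab), open(d_kitchen_lab)}
    → {at(lab), open(d_bay_kitchen), open(d_kitchen_lab), open(d_store_bay)}
  through step 1 (move(dock,lab)): drop {at(lab)}, keep {open(d_bay_kitchen), open(d_kitchen_lab), open(d_store_bay)}, require {at(dock), open(d_dock_lab)}
    → {at(dock), open(d_bay_kitchen), open(d_dock_lab), open(d_kitchen_lab), open(d_store_bay)}

== RESULT ==
["at(dock)", "open(d_bay_kitchen)", "open(d_dock_lab)", "open(d_kitchen_lab)", "open(d_store_bay)"]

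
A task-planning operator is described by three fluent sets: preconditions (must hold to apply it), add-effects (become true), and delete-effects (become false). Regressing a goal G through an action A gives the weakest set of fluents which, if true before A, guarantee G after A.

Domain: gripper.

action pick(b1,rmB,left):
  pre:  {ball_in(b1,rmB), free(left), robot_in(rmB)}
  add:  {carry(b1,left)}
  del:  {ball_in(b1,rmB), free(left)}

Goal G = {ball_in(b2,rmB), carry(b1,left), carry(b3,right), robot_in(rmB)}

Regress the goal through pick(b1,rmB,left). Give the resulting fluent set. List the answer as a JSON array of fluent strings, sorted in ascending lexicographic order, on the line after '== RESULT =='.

Regress:
  G ∩ del = {}  (empty — regression defined)
  G \ add = {ball_in(b2,rmB), carry(b1,left), carry(b3,right), robot_in(rmB)} \ {carry(b1,left)} = {ball_in(b2,rmB), carry(b3,right), robot_in(rmB)}
  ∪ pre   = {ball_in(b2,rmB), carry(b3,right), robot_in(rmB)} ∪ {ball_in(b1,rmB), free(left), robot_in(rmB)}
          = {ball_in(b1,rmB), ball_in(b2,rmB), carry(b3,right), free(left), robot_in(rmB)}

== RESULT ==
["ball_in(b1,rmB)", "ball_in(b2,rmB)", "carry(b3,right)", "free(left)", "robot_in(rmB)"]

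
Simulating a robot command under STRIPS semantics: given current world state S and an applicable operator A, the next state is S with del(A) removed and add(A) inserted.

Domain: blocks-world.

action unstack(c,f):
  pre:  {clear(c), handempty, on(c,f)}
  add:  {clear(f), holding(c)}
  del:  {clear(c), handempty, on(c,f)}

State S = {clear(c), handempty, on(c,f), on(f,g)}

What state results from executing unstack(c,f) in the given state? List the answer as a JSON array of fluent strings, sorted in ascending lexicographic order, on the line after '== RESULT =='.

Compute (S \ del) ∪ add:
  pre ⊆ S: {clear(c), handempty, on(c,f)} ⊆ S  — applicable
  S \ del = {on(f,g)}
  ∪ add   = {clear(f), holding(c), on(f,g)}

== RESULT ==
["clear(f)", "holding(c)", "on(f,g)"]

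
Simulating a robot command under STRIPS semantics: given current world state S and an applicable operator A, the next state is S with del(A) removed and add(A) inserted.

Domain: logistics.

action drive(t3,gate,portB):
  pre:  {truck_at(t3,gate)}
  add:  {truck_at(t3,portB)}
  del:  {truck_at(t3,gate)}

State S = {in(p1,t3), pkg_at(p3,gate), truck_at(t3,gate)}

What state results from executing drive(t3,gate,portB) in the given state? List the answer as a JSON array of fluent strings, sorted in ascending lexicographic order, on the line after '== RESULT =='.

Compute (S \ del) ∪ add:
  pre ⊆ S: {truck_at(t3,gate)} ⊆ S  — applicable
  S \ del = {in(p1,t3), pkg_at(p3,gate)}
  ∪ add   = {in(p1,t3), pkg_at(p3,gate), truck_at(t3,portB)}

== RESULT ==
["in(p1,t3)", "pkg_at(p3,gate)", "truck_at(t3,portB)"]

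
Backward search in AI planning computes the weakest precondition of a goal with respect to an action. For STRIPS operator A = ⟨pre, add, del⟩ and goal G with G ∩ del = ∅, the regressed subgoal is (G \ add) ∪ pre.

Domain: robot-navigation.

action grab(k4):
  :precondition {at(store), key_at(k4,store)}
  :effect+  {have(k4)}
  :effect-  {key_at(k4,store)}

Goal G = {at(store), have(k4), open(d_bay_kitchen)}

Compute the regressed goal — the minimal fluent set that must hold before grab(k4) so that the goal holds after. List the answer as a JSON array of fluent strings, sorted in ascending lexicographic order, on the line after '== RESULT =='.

Regress:
  G ∩ del = {}  (empty — regression defined)
  G \ add = {at(store), have(k4), open(d_bay_kitchen)} \ {have(k4)} = {at(store), open(d_bay_kitchen)}
  ∪ pre   = {at(store), open(d_bay_kitchen)} ∪ {at(store), key_at(k4,store)}
          = {at(store), key_at(k4,store), open(d_bay_kitchen)}

== RESULT ==
["at(store)", "key_at(k4,store)", "open(d_bay_kitchen)"]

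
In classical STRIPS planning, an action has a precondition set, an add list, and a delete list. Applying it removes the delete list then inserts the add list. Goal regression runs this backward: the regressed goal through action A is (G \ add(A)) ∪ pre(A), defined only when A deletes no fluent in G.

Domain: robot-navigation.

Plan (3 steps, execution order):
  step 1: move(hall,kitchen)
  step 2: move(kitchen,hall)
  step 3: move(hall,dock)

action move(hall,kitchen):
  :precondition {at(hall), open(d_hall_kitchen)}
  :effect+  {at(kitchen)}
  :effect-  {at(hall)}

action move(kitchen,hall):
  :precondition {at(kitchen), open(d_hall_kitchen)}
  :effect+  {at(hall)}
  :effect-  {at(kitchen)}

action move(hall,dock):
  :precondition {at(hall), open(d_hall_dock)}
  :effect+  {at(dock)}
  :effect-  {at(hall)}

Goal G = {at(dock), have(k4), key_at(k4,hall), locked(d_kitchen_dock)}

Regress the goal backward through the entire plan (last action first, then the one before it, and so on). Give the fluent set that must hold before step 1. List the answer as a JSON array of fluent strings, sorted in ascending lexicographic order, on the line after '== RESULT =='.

Regress step by step:
  through step 3 (move(hall,dock)): drop {at(dock)}, keep {have(k4), key_at(k4,hall), locked(d_kitchen_dock)}, require {at(hall), open(d_hall_dock)}
    → {at(hall), have(k4), key_at(k4,hall), locked(d_kitchen_dock), open(d_hall_dock)}
  through step 2 (move(kitchen,hall)): drop {at(hall)}, keep {have(k4), key_at(k4,hall), locked(d_kitchen_dock), open(d_hall_dock)}, require {at(kitchen), open(d_hall_kitchen)}
    → {at(kitchen), have(k4), key_at(k4,hall), locked(d_kitchen_dock), open(d_hall_dock), open(d_hall_kitchen)}
  through step 1 (move(hall,kitchen)): drop {at(kitchen)}, keep {have(k4), key_at(k4,hall), locked(d_kitchen_dock), open(d_hall_dock), open(d_hall_kitchen)}, require {at(hall), open(d_hall_kitchen)}
    → {at(hall), have(k4), key_at(k4,hall), locked(d_kitchen_dock), open(d_hall_dock), open(d_hall_kitchen)}

== RESULT ==
["at(hall)", "have(k4)", "key_at(k4,hall)", "locked(d_kitchen_dock)", "open(d_hall_dock)", "open(d_hall_kitchen)"]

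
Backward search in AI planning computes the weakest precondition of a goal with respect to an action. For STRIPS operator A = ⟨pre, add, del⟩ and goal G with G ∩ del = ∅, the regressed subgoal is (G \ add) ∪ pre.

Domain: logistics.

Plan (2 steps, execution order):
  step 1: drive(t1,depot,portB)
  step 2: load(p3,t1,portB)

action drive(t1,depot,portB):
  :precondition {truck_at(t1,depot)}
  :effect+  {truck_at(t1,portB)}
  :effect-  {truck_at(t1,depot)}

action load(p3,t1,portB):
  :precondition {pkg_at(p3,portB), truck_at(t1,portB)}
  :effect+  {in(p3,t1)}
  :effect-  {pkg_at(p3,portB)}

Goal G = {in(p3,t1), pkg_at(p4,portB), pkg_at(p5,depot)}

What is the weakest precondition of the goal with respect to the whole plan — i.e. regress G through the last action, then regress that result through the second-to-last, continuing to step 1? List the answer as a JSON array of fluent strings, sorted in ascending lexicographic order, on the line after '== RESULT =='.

Regress step by step:
  through step 2 (load(p3,t1,portB)): drop {in(p3,t1)}, keep {pkg_at(p4,portB), pkg_at(p5,depot)}, require {pkg_at(p3,portB), truck_at(t1,portB)}
    → {pkg_at(p3,portB), pkg_at(p4,portB), pkg_at(p5,depot), truck_at(t1,portB)}
  through step 1 (drive(t1,depot,portB)): drop {truck_at(t1,portB)}, keep {pkg_at(p3,portB), pkg_at(p4,portB), pkg_at(p5,depot)}, require {truck_at(t1,depot)}
    → {pkg_at(p3,portB), pkg_at(p4,portB), pkg_at(p5,depot), truck_at(t1,depot)}

== RESULT ==
["pkg_at(p3,portB)", "pkg_at(p4,portB)", "pkg_at(p5,depot)", "truck_at(t1,depot)"]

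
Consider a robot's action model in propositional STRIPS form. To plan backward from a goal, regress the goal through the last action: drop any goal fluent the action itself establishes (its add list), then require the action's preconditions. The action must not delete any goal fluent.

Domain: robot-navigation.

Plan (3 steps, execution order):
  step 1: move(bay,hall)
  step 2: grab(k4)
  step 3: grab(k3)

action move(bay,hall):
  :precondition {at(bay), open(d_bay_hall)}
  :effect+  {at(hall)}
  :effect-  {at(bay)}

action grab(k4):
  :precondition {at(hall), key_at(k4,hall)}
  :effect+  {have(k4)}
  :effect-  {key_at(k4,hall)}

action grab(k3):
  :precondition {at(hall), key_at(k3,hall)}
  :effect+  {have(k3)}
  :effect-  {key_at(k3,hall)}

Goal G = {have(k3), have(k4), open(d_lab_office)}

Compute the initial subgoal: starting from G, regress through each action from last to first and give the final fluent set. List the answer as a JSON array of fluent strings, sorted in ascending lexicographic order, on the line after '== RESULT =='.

Work backward from the goal:
  through step 3 (grab(k3)): drop {have(k3)}, keep {have(k4), open(d_lab_office)}, require {at(hall), key_at(k3,hall)}
    → {at(hall), have(k4), key_at(k3,hall), open(d_lab_office)}
  through step 2 (grab(k4)): drop {have(k4)}, keep {at(hall), key_at(k3,hall), open(d_lab_office)}, require {at(hall), key_at(k4,hall)}
    → {at(hall), key_at(k3,hall), key_at(k4,hall), open(d_lab_office)}
  through step 1 (move(bay,hall)): drop {at(hall)}, keep {key_at(k3,hall), key_at(k4,hall), open(d_lab_office)}, require {at(bay), open(d_bay_hall)}
    → {at(bay), key_at(k3,hall), key_at(k4,hall), open(d_bay_hall), open(d_lab_office)}

== RESULT ==
["at(bay)", "key_at(k3,hall)", "key_at(k4,hall)", "open(d_bay_hall)", "open(d_lab_office)"]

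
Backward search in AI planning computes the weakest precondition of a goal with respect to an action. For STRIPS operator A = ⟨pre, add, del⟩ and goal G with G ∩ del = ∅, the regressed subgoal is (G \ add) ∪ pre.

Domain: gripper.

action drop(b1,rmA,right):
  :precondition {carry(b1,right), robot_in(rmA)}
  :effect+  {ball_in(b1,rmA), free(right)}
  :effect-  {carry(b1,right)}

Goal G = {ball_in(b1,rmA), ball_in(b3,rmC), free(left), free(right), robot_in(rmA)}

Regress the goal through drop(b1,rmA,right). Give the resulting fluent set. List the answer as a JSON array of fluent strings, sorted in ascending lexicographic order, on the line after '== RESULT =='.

Regress:
  G ∩ del = {}  (empty — regression defined)
  G \ add = {ball_in(b1,rmA), ball_in(b3,rmC), free(left), free(right), robot_in(rmA)} \ {ball_in(b1,rmA), free(right)} = {ball_in(b3,rmC), free(left), robot_in(rmA)}
  ∪ pre   = {ball_in(b3,rmC), free(left), robot_in(rmA)} ∪ {carry(b1,right), robot_in(rmA)}
          = {ball_in(b3,rmC), carry(b1,right), free(left), robot_in(rmA)}

== RESULT ==
["ball_in(b3,rmC)", "carry(b1,right)", "free(left)", "robot_in(rmA)"]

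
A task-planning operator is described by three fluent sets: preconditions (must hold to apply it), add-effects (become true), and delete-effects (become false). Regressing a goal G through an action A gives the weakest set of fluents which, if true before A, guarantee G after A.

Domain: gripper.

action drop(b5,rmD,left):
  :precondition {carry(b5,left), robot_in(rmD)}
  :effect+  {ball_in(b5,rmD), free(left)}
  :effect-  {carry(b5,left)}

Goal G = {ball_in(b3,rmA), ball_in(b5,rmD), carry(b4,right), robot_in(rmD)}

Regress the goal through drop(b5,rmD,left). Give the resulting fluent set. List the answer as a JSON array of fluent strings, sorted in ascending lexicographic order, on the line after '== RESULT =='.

Compute (G \ add) ∪ pre:
  G ∩ del = {}  (empty — regression defined)
  G \ add = {ball_in(b3,rmA), ball_in(b5,rmD), carry(b4,right), robot_in(rmD)} \ {ball_in(b5,rmD), free(left)} = {ball_in(b3,rmA), carry(b4,right), robot_in(rmD)}
  ∪ pre   = {ball_in(b3,rmA), carry(b4,right), robot_in(rmD)} ∪ {carry(b5,left), robot_in(rmD)}
          = {ball_in(b3,rmA), carry(b4,right), carry(b5,left), robot_in(rmD)}

== RESULT ==
["ball_in(b3,rmA)", "carry(b4,right)", "carry(b5,left)", "robot_in(rmD)"]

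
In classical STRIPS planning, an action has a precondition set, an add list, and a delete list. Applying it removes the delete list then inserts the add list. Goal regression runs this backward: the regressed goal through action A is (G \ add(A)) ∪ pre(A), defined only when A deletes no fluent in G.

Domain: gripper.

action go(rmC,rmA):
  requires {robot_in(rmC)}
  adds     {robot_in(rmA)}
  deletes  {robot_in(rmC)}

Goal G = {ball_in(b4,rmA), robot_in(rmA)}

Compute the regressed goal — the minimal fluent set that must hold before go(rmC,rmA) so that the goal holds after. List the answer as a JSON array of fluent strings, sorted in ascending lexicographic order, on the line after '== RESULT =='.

Regress:
  G ∩ del = {}  (empty — regression defined)
  G \ add = {ball_in(b4,rmA), robot_in(rmA)} \ {robot_in(rmA)} = {ball_in(b4,rmA)}
  ∪ pre   = {ball_in(b4,rmA)} ∪ {robot_in(rmC)}
          = {ball_in(b4,rmA), robot_in(rmC)}

== RESULT ==
["ball_in(b4,rmA)", "robot_in(rmC)"]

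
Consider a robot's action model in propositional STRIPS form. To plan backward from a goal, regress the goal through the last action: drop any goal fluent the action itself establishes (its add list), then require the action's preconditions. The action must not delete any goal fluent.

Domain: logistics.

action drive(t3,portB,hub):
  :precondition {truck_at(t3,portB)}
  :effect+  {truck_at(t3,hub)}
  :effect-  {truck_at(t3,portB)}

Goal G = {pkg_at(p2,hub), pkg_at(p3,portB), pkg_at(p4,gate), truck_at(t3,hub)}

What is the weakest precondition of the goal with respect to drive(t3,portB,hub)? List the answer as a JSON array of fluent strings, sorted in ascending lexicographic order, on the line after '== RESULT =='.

Compute (G \ add) ∪ pre:
  G ∩ del = {}  (empty — regression defined)
  G \ add = {pkg_at(p2,hub), pkg_at(p3,portB), pkg_at(p4,gate), truck_at(t3,hub)} \ {truck_at(t3,hub)} = {pkg_at(p2,hub), pkg_at(p3,portB), pkg_at(p4,gate)}
  ∪ pre   = {pkg_at(p2,hub), pkg_at(p3,portB), pkg_at(p4,gate)} ∪ {truck_at(t3,portB)}
          = {pkg_at(p2,hub), pkg_at(p3,portB), pkg_at(p4,gate), truck_at(t3,portB)}

== RESULT ==
["pkg_at(p2,hub)", "pkg_at(p3,portB)", "pkg_at(p4,gate)", "truck_at(t3,portB)"]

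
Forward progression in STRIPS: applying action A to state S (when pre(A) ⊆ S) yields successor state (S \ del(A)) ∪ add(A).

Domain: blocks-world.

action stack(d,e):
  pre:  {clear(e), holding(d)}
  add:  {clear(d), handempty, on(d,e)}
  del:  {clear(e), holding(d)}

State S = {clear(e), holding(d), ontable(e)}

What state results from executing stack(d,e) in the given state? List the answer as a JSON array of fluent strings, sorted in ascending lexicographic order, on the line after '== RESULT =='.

Progress:
  pre ⊆ S: {clear(e), holding(d)} ⊆ S  — applicable
  S \ del = {ontable(e)}
  ∪ add   = {clear(d), handempty, on(d,e), ontable(e)}

== RESULT ==
["clear(d)", "handempty", "on(d,e)", "ontable(e)"]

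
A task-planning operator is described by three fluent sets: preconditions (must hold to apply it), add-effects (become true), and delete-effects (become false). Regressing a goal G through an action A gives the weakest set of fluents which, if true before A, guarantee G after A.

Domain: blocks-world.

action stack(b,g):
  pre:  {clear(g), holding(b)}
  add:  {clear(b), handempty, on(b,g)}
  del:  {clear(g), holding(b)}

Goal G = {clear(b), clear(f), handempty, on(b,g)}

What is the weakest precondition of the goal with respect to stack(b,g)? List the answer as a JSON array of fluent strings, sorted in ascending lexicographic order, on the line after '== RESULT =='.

Regress:
  G ∩ del = {}  (empty — regression defined)
  G \ add = {clear(b), clear(f), handempty, on(b,g)} \ {clear(b), handempty, on(b,g)} = {clear(f)}
  ∪ pre   = {clear(f)} ∪ {clear(g), holding(b)}
          = {clear(f), clear(g), holding(b)}

== RESULT ==
["clear(f)", "clear(g)", "holding(b)"]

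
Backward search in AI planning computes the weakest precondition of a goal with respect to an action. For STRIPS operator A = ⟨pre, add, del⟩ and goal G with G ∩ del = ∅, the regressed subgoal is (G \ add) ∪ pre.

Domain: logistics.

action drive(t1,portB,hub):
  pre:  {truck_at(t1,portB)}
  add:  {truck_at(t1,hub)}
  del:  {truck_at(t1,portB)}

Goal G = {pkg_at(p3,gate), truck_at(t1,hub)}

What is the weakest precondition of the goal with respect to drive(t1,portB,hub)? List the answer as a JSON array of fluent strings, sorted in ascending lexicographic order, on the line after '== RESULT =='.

Compute (G \ add) ∪ pre:
  G ∩ del = {}  (empty — regression defined)
  G \ add = {pkg_at(p3,gate), truck_at(t1,hub)} \ {truck_at(t1,hub)} = {pkg_at(p3,gate)}
  ∪ pre   = {pkg_at(p3,gate)} ∪ {truck_at(t1,portB)}
          = {pkg_at(p3,gate), truck_at(t1,portB)}

== RESULT ==
["pkg_at(p3,gate)", "truck_at(t1,portB)"]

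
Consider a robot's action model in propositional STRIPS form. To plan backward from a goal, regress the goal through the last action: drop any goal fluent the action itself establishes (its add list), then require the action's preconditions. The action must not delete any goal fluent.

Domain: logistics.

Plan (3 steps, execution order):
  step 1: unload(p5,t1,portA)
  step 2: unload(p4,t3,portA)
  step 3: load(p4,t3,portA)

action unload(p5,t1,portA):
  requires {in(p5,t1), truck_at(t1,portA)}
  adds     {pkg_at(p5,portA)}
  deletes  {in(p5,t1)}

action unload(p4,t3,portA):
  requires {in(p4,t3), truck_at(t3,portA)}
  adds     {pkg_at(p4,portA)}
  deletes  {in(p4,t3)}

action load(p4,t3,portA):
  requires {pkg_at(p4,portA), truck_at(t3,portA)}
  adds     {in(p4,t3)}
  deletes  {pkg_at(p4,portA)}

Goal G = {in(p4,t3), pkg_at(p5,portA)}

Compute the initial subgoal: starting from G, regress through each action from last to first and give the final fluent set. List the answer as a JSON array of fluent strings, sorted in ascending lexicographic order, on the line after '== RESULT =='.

Work backward from the goal:
  through step 3 (load(p4,t3,portA)): drop {in(p4,t3)}, keep {pkg_at(p5,portA)}, require {pkg_at(p4,portA), truck_at(t3,portA)}
    → {pkg_at(p4,portA), pkg_at(p5,portA), truck_at(t3,portA)}
  through step 2 (unload(p4,t3,portA)): drop {pkg_at(p4,portA)}, keep {pkg_at(p5,portA), truck_at(t3,portA)}, require {in(p4,t3), truck_at(t3,portA)}
    → {in(p4,t3), pkg_at(p5,portA), truck_at(t3,portA)}
  through step 1 (unload(p5,t1,portA)): drop {pkg_at(p5,portA)}, keep {in(p4,t3), truck_at(t3,portA)}, require {in(p5,t1), truck_at(t1,portA)}
    → {in(p4,t3), in(p5,t1), truck_at(t1,portA), truck_at(t3,portA)}

== RESULT ==
["in(p4,t3)", "in(p5,t1)", "truck_at(t1,portA)", "truck_at(t3,portA)"]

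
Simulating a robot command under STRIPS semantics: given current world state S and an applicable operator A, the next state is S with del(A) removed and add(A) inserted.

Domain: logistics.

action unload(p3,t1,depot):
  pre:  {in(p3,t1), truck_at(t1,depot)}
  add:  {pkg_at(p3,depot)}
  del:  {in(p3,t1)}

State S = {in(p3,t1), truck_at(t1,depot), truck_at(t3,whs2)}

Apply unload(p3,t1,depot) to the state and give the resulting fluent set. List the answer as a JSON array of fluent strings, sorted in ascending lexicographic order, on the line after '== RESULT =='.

Progress:
  pre ⊆ S: {in(p3,t1), truck_at(t1,depot)} ⊆ S  — applicable
  S \ del = {truck_at(t1,depot), truck_at(t3,whs2)}
  ∪ add   = {pkg_at(p3,depot), truck_at(t1,depot), truck_at(t3,whs2)}

== RESULT ==
["pkg_at(p3,depot)", "truck_at(t1,depot)", "truck_at(t3,whs2)"]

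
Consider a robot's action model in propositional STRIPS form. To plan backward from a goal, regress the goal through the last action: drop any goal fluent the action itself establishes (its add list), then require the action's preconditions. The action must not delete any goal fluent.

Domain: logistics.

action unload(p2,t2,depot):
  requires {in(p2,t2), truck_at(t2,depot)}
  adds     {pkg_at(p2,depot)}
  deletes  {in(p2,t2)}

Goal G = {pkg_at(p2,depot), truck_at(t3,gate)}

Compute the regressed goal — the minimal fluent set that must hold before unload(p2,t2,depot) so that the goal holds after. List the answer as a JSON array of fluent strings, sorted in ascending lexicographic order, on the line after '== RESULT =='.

Compute (G \ add) ∪ pre:
  G ∩ del = {}  (empty — regression defined)
  G \ add = {pkg_at(p2,depot), truck_at(t3,gate)} \ {pkg_at(p2,depot)} = {truck_at(t3,gate)}
  ∪ pre   = {truck_at(t3,gate)} ∪ {in(p2,t2), truck_at(t2,depot)}
          = {in(p2,t2), truck_at(t2,depot), truck_at(t3,gate)}

== RESULT ==
["in(p2,t2)", "truck_at(t2,depot)", "truck_at(t3,gate)"]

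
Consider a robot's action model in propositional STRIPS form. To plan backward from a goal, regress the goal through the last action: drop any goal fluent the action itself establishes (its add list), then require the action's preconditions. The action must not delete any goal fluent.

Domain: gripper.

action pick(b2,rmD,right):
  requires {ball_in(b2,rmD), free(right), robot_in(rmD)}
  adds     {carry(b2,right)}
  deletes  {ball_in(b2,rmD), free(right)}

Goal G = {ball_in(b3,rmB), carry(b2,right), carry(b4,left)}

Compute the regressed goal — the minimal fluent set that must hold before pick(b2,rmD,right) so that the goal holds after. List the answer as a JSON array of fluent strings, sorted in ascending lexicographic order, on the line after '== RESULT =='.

Regress:
  G ∩ del = {}  (empty — regression defined)
  G \ add = {ball_in(b3,rmB), carry(b2,right), carry(b4,left)} \ {carry(b2,right)} = {ball_in(b3,rmB), carry(b4,left)}
  ∪ pre   = {ball_in(b3,rmB), carry(b4,left)} ∪ {ball_in(b2,rmD), free(right), robot_in(rmD)}
          = {ball_in(b2,rmD), ball_in(b3,rmB), carry(b4,left), free(right), robot_in(rmD)}

== RESULT ==
["ball_in(b2,rmD)", "ball_in(b3,rmB)", "carry(b4,left)", "free(right)", "robot_in(rmD)"]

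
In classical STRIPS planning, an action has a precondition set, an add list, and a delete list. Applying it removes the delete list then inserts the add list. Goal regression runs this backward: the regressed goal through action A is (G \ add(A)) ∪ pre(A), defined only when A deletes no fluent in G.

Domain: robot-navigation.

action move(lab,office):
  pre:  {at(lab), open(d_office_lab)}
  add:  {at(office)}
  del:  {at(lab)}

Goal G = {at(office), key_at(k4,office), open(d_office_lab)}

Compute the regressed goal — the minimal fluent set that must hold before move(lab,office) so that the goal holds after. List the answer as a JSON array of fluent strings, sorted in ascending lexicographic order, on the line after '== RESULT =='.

Regress:
  G ∩ del = {}  (empty — regression defined)
  G \ add = {at(office), key_at(k4,office), open(d_office_lab)} \ {at(office)} = {key_at(k4,office), open(d_office_lab)}
  ∪ pre   = {key_at(k4,office), open(d_office_lab)} ∪ {at(lab), open(d_office_lab)}
          = {at(lab), key_at(k4,office), open(d_office_lab)}

== RESULT ==
["at(lab)", "key_at(k4,office)", "open(d_office_lab)"]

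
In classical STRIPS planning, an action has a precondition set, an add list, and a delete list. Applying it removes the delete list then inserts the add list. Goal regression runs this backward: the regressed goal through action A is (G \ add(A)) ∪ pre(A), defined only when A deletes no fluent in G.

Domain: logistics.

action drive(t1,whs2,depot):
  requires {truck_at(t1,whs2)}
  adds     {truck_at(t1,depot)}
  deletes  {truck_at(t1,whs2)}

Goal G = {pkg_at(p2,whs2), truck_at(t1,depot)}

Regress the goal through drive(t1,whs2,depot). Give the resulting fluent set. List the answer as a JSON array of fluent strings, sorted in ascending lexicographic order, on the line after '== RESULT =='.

Regress:
  G ∩ del = {}  (empty — regression defined)
  G \ add = {pkg_at(p2,whs2), truck_at(t1,depot)} \ {truck_at(t1,depot)} = {pkg_at(p2,whs2)}
  ∪ pre   = {pkg_at(p2,whs2)} ∪ {truck_at(t1,whs2)}
          = {pkg_at(p2,whs2), truck_at(t1,whs2)}

== RESULT ==
["pkg_at(p2,whs2)", "truck_at(t1,whs2)"]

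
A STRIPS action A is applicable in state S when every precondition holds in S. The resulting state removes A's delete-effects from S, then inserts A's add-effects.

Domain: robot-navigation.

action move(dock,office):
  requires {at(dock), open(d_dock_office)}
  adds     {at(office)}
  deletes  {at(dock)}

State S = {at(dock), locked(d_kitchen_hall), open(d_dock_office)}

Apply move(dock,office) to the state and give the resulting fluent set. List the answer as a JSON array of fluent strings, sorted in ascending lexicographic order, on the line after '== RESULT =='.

Progress:
  pre ⊆ S: {at(dock), open(d_dock_office)} ⊆ S  — applicable
  S \ del = {locked(d_kitchen_hall), open(d_dock_office)}
  ∪ add   = {at(office), locked(d_kitchen_hall), open(d_dock_office)}

== RESULT ==
["at(office)", "locked(d_kitchen_hall)", "open(d_dock_office)"]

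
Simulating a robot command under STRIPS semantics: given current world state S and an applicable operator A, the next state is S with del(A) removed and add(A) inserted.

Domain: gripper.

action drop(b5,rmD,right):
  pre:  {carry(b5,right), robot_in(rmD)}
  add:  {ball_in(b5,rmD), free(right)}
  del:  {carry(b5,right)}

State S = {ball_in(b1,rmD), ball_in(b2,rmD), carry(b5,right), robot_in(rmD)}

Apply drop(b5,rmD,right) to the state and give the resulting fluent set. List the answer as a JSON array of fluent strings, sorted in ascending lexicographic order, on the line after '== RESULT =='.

Compute (S \ del) ∪ add:
  pre ⊆ S: {carry(b5,right), robot_in(rmD)} ⊆ S  — applicable
  S \ del = {ball_in(b1,rmD), ball_in(b2,rmD), robot_in(rmD)}
  ∪ add   = {ball_in(b1,rmD), ball_in(b2,rmD), ball_in(b5,rmD), free(right), robot_in(rmD)}

== RESULT ==
["ball_in(b1,rmD)", "ball_in(b2,rmD)", "ball_in(b5,rmD)", "free(right)", "robot_in(rmD)"]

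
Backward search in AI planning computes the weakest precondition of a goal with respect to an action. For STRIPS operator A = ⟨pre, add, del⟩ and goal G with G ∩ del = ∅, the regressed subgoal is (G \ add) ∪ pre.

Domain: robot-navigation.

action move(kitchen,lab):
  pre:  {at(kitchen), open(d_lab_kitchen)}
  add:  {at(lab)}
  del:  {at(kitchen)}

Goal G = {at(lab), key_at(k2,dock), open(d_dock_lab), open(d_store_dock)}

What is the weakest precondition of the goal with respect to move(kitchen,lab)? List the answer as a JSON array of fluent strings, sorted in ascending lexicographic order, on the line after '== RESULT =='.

Regress:
  G ∩ del = {}  (empty — regression defined)
  G \ add = {at(lab), key_at(k2,dock), open(d_dock_lab), open(d_store_dock)} \ {at(lab)} = {key_at(k2,dock), open(d_dock_lab), open(d_store_dock)}
  ∪ pre   = {key_at(k2,dock), open(d_dock_lab), open(d_store_dock)} ∪ {at(kitchen), open(d_lab_kitchen)}
          = {at(kitchen), key_at(k2,dock), open(d_dock_lab), open(d_lab_kitchen), open(d_store_dock)}

== RESULT ==
["at(kitchen)", "key_at(k2,dock)", "open(d_dock_lab)", "open(d_lab_kitchen)", "open(d_store_dock)"]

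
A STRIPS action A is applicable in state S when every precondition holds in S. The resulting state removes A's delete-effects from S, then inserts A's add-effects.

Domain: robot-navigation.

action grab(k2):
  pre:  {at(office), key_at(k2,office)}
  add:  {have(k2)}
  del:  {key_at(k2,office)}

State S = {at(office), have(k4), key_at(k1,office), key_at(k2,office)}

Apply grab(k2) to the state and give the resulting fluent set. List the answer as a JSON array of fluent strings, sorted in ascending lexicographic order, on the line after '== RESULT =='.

Compute (S \ del) ∪ add:
  pre ⊆ S: {at(office), key_at(k2,office)} ⊆ S  — applicable
  S \ del = {at(office), have(k4), key_at(k1,office)}
  ∪ add   = {at(office), have(k2), have(k4), key_at(k1,office)}

== RESULT ==
["at(office)", "have(k2)", "have(k4)", "key_at(k1,office)"]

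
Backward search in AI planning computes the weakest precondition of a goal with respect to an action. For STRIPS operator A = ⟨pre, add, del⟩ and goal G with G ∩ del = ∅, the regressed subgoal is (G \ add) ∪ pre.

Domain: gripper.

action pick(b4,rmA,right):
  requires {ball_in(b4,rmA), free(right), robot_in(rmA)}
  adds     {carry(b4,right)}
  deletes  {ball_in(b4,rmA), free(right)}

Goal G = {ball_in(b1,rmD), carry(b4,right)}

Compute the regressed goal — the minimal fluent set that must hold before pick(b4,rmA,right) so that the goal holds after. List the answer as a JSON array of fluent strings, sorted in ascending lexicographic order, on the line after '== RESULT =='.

Compute (G \ add) ∪ pre:
  G ∩ del = {}  (empty — regression defined)
  G \ add = {ball_in(b1,rmD), carry(b4,right)} \ {carry(b4,right)} = {ball_in(b1,rmD)}
  ∪ pre   = {ball_in(b1,rmD)} ∪ {ball_in(b4,rmA), free(right), robot_in(rmA)}
          = {ball_in(b1,rmD), ball_in(b4,rmA), free(right), robot_in(rmA)}

== RESULT ==
["ball_in(b1,rmD)", "ball_in(b4,rmA)", "free(right)", "robot_in(rmA)"]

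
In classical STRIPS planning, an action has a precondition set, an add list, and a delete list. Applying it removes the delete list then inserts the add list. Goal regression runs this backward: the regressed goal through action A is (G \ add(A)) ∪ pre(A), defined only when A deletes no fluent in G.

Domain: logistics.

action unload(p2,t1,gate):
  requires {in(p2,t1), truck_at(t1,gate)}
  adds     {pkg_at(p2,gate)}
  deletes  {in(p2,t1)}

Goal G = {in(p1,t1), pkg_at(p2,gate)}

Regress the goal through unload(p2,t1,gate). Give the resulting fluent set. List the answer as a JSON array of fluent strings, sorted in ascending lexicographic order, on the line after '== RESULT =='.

Regress:
  G ∩ del = {}  (empty — regression defined)
  G \ add = {in(p1,t1), pkg_at(p2,gate)} \ {pkg_at(p2,gate)} = {in(p1,t1)}
  ∪ pre   = {in(p1,t1)} ∪ {in(p2,t1), truck_at(t1,gate)}
          = {in(p1,t1), in(p2,t1), truck_at(t1,gate)}

== RESULT ==
["in(p1,t1)", "in(p2,t1)", "truck_at(t1,gate)"]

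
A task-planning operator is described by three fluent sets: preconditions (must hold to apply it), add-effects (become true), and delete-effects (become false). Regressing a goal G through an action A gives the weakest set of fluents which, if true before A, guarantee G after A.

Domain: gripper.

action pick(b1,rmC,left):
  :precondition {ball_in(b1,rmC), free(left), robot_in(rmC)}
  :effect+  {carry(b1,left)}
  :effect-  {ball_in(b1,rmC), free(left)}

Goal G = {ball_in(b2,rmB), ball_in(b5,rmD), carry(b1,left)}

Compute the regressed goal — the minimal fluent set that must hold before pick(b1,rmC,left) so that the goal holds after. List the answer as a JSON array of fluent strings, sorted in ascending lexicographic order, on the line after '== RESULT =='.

Compute (G \ add) ∪ pre:
  G ∩ del = {}  (empty — regression defined)
  G \ add = {ball_in(b2,rmB), ball_in(b5,rmD), carry(b1,left)} \ {carry(b1,left)} = {ball_in(b2,rmB), ball_in(b5,rmD)}
  ∪ pre   = {ball_in(b2,rmB), ball_in(b5,rmD)} ∪ {ball_in(b1,rmC), free(left), robot_in(rmC)}
          = {ball_in(b1,rmC), ball_in(b2,rmB), ball_in(b5,rmD), free(left), robot_in(rmC)}

== RESULT ==
["ball_in(b1,rmC)", "ball_in(b2,rmB)", "ball_in(b5,rmD)", "free(left)", "robot_in(rmC)"]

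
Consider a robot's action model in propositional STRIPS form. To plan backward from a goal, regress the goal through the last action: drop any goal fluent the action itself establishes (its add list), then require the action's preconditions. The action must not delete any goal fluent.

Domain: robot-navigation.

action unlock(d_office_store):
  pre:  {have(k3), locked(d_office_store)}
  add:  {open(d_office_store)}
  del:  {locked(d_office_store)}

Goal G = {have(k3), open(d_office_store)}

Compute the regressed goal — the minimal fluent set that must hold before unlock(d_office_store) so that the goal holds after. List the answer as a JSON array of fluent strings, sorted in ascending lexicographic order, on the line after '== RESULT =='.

Regress:
  G ∩ del = {}  (empty — regression defined)
  G \ add = {have(k3), open(d_office_store)} \ {open(d_office_store)} = {have(k3)}
  ∪ pre   = {have(k3)} ∪ {have(k3), locked(d_office_store)}
          = {have(k3), locked(d_office_store)}

== RESULT ==
["have(k3)", "locked(d_office_store)"]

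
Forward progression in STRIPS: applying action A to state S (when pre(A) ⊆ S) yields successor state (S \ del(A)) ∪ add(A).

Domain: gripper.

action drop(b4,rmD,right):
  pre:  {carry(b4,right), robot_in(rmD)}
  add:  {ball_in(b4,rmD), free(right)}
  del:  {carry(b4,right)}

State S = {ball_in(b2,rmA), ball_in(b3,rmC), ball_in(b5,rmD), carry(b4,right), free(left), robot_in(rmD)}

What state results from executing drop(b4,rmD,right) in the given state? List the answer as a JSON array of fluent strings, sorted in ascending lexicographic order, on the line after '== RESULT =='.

Compute (S \ del) ∪ add:
  pre ⊆ S: {carry(b4,right), robot_in(rmD)} ⊆ S  — applicable
  S \ del = {ball_in(b2,rmA), ball_in(b3,rmC), ball_in(b5,rmD), free(left), robot_in(rmD)}
  ∪ add   = {ball_in(b2,rmA), ball_in(b3,rmC), ball_in(b4,rmD), ball_in(b5,rmD), free(left), free(right), robot_in(rmD)}

== RESULT ==
["ball_in(b2,rmA)", "ball_in(b3,rmC)", "ball_in(b4,rmD)", "ball_in(b5,rmD)", "free(left)", "free(right)", "robot_in(rmD)"]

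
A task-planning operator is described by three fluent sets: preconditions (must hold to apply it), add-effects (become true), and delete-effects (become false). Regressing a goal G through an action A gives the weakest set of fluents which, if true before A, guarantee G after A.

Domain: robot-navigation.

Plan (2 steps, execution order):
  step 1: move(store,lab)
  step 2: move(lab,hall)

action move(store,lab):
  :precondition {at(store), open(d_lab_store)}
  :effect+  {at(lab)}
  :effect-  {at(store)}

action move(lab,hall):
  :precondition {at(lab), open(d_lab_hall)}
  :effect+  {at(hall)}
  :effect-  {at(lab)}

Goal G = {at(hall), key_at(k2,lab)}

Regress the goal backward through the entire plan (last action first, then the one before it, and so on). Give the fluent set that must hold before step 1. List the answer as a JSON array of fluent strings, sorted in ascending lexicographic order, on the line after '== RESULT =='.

Regress step by step:
  through step 2 (move(lab,hall)): drop {at(hall)}, keep {key_at(k2,lab)}, require {at(lab), open(d_lab_hall)}
    → {at(lab), key_at(k2,lab), open(d_lab_hall)}
  through step 1 (move(store,lab)): drop {at(lab)}, keep {key_at(k2,lab), open(d_lab_hall)}, require {at(store), open(d_lab_store)}
    → {at(store), key_at(k2,lab), open(d_lab_hall), open(d_lab_store)}

== RESULT ==
["at(store)", "key_at(k2,lab)", "open(d_lab_hall)", "open(d_lab_store)"]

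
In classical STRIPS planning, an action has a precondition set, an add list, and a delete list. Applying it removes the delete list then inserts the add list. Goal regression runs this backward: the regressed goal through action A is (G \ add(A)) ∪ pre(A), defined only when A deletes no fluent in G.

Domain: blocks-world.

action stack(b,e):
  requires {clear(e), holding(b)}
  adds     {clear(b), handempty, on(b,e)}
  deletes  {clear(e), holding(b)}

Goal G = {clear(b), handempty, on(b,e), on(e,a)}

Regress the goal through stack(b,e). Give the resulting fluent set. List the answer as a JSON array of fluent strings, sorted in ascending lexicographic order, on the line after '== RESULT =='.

Compute (G \ add) ∪ pre:
  G ∩ del = {}  (empty — regression defined)
  G \ add = {clear(b), handempty, on(b,e), on(e,a)} \ {clear(b), handempty, on(b,e)} = {on(e,a)}
  ∪ pre   = {on(e,a)} ∪ {clear(e), holding(b)}
          = {clear(e), holding(b), on(e,a)}

== RESULT ==
["clear(e)", "holding(b)", "on(e,a)"]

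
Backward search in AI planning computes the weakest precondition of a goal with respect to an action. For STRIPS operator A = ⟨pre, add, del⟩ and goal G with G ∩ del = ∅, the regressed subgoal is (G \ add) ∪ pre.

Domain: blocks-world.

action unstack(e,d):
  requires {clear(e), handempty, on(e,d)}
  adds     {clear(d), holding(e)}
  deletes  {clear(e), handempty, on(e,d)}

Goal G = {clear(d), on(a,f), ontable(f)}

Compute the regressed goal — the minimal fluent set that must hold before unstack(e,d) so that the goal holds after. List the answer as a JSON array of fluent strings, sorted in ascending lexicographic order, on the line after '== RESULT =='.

Compute (G \ add) ∪ pre:
  G ∩ del = {}  (empty — regression defined)
  G \ add = {clear(d), on(a,f), ontable(f)} \ {clear(d), holding(e)} = {on(a,f), ontable(f)}
  ∪ pre   = {on(a,f), ontable(f)} ∪ {clear(e), handempty, on(e,d)}
          = {clear(e), handempty, on(a,f), on(e,d), ontable(f)}

== RESULT ==
["clear(e)", "handempty", "on(a,f)", "on(e,d)", "ontable(f)"]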